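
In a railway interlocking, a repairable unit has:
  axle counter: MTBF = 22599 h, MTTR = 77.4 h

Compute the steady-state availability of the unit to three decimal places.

0.997

A(axle counter) = MTBF/(MTBF+MTTR) = 22599/(22599+77.4) = 0.997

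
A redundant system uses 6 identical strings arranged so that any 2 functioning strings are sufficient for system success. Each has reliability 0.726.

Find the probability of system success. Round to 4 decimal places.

0.9928

R = Σ_{i=2}^{6} C(6,i) p^i (1−p)^{6−i} with p = 0.726
C(6,2)·0.726^2·0.274^4 = 0.044562
C(6,3)·0.726^3·0.274^3 = 0.157431
C(6,4)·0.726^4·0.274^2 = 0.312852
C(6,5)·0.726^5·0.274^1 = 0.331577
C(6,6)·0.726^6·0.274^0 = 0.146427
Sum = 0.9928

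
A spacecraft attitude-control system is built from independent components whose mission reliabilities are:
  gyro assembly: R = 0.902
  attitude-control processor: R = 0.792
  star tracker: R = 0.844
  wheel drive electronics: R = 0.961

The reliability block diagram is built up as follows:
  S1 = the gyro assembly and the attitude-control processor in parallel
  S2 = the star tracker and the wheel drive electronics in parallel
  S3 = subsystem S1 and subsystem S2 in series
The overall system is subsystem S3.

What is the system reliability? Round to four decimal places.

Parallel (gyro assembly and attitude-control processor): 1 − (1 − 0.902000)(1 − 0.792000) = 0.979616
Parallel (star tracker and wheel drive electronics): 1 − (1 − 0.844000)(1 − 0.961000) = 0.993916
Series ([0.979616] and [0.993916]): 0.979616 × 0.993916 = 0.9737

0.9737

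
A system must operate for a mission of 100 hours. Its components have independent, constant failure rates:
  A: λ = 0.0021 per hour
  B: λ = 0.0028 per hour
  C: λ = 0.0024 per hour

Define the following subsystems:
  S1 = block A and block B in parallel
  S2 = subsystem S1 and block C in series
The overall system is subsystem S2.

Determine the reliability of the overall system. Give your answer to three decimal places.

0.750

R(A) = exp(−0.0021 × 100) = 0.81058
R(B) = exp(−0.0028 × 100) = 0.75578
R(C) = exp(−0.0024 × 100) = 0.78663
Parallel (A and B): 1 − (1 − 0.81058)(1 − 0.75578) = 0.95374
Series ([0.95374] and C): 0.95374 × 0.78663 = 0.750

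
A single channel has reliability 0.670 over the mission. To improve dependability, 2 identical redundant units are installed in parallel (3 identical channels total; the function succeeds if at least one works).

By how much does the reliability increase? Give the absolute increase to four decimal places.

R_before = 0.670
R_after = 1 − (1 − 0.670)^3 = 0.9641
ΔR = 0.9641 − 0.670 = 0.2941

0.2941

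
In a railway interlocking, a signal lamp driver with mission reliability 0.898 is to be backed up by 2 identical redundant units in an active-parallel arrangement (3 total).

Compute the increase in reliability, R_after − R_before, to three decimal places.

R_before = 0.898
R_after = 1 − (1 − 0.898)^3 = 0.999
ΔR = 0.999 − 0.898 = 0.101

0.101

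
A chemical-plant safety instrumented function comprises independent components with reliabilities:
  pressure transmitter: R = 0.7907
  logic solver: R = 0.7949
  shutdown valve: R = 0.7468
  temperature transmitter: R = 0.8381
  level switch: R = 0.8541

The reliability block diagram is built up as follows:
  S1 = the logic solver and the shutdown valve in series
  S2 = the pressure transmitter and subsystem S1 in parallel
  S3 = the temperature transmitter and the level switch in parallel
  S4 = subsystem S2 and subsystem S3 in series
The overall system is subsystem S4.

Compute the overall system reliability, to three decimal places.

Series (logic solver and shutdown valve): 0.79490 × 0.74680 = 0.59363
Parallel (pressure transmitter and [0.59363]): 1 − (1 − 0.79070)(1 − 0.59363) = 0.91495
Parallel (temperature transmitter and level switch): 1 − (1 − 0.83810)(1 − 0.85410) = 0.97638
Series ([0.91495] and [0.97638]): 0.91495 × 0.97638 = 0.893

0.893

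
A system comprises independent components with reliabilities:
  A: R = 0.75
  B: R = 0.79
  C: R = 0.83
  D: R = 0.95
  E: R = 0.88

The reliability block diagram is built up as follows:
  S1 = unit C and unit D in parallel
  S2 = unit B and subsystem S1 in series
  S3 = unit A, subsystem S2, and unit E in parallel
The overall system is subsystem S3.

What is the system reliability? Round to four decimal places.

0.9935

Parallel (C and D): 1 − (1 − 0.830000)(1 − 0.950000) = 0.991500
Series (B and [0.991500]): 0.790000 × 0.991500 = 0.783285
Parallel (A, [0.783285], and E): 1 − (1 − 0.750000)(1 − 0.783285)(1 − 0.880000) = 0.9935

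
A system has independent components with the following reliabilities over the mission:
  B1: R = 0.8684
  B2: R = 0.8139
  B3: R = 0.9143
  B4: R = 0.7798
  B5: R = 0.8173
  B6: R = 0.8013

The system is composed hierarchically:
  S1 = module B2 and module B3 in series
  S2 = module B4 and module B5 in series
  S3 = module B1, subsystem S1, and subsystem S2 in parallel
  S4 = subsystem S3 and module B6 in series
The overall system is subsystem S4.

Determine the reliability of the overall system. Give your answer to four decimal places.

Series (B2 and B3): 0.813900 × 0.914300 = 0.744149
Series (B4 and B5): 0.779800 × 0.817300 = 0.637331
Parallel (B1, [0.744149], and [0.637331]): 1 − (1 − 0.868400)(1 − 0.744149)(1 − 0.637331) = 0.987789
Series ([0.987789] and B6): 0.987789 × 0.801300 = 0.7915

0.7915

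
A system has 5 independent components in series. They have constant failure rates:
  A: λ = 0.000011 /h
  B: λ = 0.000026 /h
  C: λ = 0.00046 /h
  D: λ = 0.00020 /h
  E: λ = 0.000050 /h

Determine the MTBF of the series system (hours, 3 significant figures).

Series of exponential components: λ_sys = Σ λ_i
λ_sys = 0.000011 + 0.000026 + 0.00046 + 0.00020 + 0.000050 = 7.4700e-04 /h
MTBF = 1 / λ_sys = 1340 h

1340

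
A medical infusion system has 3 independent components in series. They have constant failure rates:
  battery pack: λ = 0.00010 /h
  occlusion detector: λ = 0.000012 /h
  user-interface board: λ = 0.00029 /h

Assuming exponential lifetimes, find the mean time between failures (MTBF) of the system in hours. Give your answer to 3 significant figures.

2490

Series of exponential components: λ_sys = Σ λ_i
λ_sys = 0.00010 + 0.000012 + 0.00029 = 4.0200e-04 /h
MTBF = 1 / λ_sys = 2490 h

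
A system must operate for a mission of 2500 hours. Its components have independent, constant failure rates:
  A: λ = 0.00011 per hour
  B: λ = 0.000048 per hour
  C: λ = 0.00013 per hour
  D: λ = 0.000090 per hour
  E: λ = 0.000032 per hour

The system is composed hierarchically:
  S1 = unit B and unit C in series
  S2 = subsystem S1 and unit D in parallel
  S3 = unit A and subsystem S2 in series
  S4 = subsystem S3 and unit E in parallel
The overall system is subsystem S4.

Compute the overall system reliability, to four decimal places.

R(A) = exp(−0.00011 × 2500) = 0.759572
R(B) = exp(−0.000048 × 2500) = 0.886920
R(C) = exp(−0.00013 × 2500) = 0.722527
R(D) = exp(−0.000090 × 2500) = 0.798516
R(E) = exp(−0.000032 × 2500) = 0.923116
Series (B and C): 0.886920 × 0.722527 = 0.640824
Parallel ([0.640824] and D): 1 − (1 − 0.640824)(1 − 0.798516) = 0.927632
Series (A and [0.927632]): 0.759572 × 0.927632 = 0.704603
Parallel ([0.704603] and E): 1 − (1 − 0.704603)(1 − 0.923116) = 0.9773

0.9773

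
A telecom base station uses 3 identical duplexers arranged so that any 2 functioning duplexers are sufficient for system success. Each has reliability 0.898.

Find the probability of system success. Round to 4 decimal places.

R = Σ_{i=2}^{3} C(3,i) p^i (1−p)^{3−i} with p = 0.898
C(3,2)·0.898^2·0.102^1 = 0.246760
C(3,3)·0.898^3·0.102^0 = 0.724151
Sum = 0.9709

0.9709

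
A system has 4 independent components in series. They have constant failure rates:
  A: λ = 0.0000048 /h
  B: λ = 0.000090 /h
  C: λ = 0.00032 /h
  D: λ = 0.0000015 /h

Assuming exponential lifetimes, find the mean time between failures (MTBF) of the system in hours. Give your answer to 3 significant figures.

Series of exponential components: λ_sys = Σ λ_i
λ_sys = 0.0000048 + 0.000090 + 0.00032 + 0.0000015 = 4.1630e-04 /h
MTBF = 1 / λ_sys = 2400 h

2400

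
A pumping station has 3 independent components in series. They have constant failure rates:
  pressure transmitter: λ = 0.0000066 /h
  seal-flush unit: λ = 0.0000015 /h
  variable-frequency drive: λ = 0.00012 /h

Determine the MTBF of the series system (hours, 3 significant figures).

Series of exponential components: λ_sys = Σ λ_i
λ_sys = 0.0000066 + 0.0000015 + 0.00012 = 1.2810e-04 /h
MTBF = 1 / λ_sys = 7810 h

7810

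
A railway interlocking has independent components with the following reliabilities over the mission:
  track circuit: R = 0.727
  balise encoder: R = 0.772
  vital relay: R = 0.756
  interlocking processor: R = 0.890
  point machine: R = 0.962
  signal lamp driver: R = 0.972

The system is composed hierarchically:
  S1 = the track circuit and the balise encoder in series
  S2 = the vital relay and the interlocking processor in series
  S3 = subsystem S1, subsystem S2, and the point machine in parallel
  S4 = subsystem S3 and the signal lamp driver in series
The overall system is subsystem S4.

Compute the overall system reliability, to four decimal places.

0.9667

Series (track circuit and balise encoder): 0.727000 × 0.772000 = 0.561244
Series (vital relay and interlocking processor): 0.756000 × 0.890000 = 0.672840
Parallel ([0.561244], [0.672840], and point machine): 1 − (1 − 0.561244)(1 − 0.672840)(1 − 0.962000) = 0.994545
Series ([0.994545] and signal lamp driver): 0.994545 × 0.972000 = 0.9667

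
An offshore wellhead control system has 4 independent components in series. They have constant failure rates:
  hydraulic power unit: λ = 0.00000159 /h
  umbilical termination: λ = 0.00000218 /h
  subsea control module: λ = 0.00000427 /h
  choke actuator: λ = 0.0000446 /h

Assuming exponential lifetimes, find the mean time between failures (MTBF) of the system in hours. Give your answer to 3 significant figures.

19000

Series of exponential components: λ_sys = Σ λ_i
λ_sys = 0.00000159 + 0.00000218 + 0.00000427 + 0.0000446 = 5.2640e-05 /h
MTBF = 1 / λ_sys = 19000 h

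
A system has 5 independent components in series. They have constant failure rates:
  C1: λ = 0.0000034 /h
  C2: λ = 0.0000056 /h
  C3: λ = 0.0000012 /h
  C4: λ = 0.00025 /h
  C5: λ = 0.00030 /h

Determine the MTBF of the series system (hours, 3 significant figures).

Series of exponential components: λ_sys = Σ λ_i
λ_sys = 0.0000034 + 0.0000056 + 0.0000012 + 0.00025 + 0.00030 = 5.6020e-04 /h
MTBF = 1 / λ_sys = 1790 h

1790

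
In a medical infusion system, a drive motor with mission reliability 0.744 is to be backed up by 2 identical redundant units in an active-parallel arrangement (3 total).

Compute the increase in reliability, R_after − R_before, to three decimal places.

R_before = 0.744
R_after = 1 − (1 − 0.744)^3 = 0.983
ΔR = 0.983 − 0.744 = 0.239

0.239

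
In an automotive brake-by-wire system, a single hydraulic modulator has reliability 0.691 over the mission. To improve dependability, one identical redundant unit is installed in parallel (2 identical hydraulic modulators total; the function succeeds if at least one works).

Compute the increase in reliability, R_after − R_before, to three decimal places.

R_before = 0.691
R_after = 1 − (1 − 0.691)^2 = 0.905
ΔR = 0.905 − 0.691 = 0.214

0.214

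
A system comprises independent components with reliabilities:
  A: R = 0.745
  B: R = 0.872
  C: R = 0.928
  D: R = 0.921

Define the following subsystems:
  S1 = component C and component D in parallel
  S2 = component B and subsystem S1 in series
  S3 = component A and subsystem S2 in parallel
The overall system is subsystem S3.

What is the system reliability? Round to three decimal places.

Parallel (C and D): 1 − (1 − 0.92800)(1 − 0.92100) = 0.99431
Series (B and [0.99431]): 0.87200 × 0.99431 = 0.86704
Parallel (A and [0.86704]): 1 − (1 − 0.74500)(1 − 0.86704) = 0.966

0.966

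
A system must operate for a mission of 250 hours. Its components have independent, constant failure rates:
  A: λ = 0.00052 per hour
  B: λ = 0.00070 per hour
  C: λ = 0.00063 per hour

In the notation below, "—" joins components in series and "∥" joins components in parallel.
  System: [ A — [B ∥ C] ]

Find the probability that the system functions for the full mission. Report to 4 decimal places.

R(A) = exp(−0.00052 × 250) = 0.878095
R(B) = exp(−0.00070 × 250) = 0.839457
R(C) = exp(−0.00063 × 250) = 0.854277
Parallel (B and C): 1 − (1 − 0.839457)(1 − 0.854277) = 0.976605
Series (A and [0.976605]): 0.878095 × 0.976605 = 0.8576

0.8576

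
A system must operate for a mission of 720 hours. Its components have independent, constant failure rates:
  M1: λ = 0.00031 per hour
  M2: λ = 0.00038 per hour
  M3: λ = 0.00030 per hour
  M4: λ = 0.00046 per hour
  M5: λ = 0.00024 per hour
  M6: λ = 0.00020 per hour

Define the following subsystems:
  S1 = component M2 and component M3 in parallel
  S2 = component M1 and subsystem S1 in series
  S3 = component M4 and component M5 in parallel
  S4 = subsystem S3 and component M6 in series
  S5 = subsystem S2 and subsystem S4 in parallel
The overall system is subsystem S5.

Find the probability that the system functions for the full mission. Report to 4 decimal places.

R(M1) = exp(−0.00031 × 720) = 0.799955
R(M2) = exp(−0.00038 × 720) = 0.760636
R(M3) = exp(−0.00030 × 720) = 0.805735
R(M4) = exp(−0.00046 × 720) = 0.718062
R(M5) = exp(−0.00024 × 720) = 0.841306
R(M6) = exp(−0.00020 × 720) = 0.865888
Parallel (M2 and M3): 1 − (1 − 0.760636)(1 − 0.805735) = 0.953500
Series (M1 and [0.953500]): 0.799955 × 0.953500 = 0.762757
Parallel (M4 and M5): 1 − (1 − 0.718062)(1 − 0.841306) = 0.955258
Series ([0.955258] and M6): 0.955258 × 0.865888 = 0.827146
Parallel ([0.762757] and [0.827146]): 1 − (1 − 0.762757)(1 − 0.827146) = 0.9590

0.9590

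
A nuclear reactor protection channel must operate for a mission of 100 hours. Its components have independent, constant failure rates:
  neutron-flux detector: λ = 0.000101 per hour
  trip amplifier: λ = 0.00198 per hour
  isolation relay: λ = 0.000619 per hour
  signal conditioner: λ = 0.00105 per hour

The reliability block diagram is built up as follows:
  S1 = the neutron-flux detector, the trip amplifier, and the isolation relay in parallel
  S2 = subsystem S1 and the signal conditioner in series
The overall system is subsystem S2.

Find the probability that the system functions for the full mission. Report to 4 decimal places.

R(neutron-flux detector) = exp(−0.000101 × 100) = 0.989951
R(trip amplifier) = exp(−0.00198 × 100) = 0.820370
R(isolation relay) = exp(−0.000619 × 100) = 0.939977
R(signal conditioner) = exp(−0.00105 × 100) = 0.900325
Parallel (neutron-flux detector, trip amplifier, and isolation relay): 1 − (1 − 0.989951)(1 − 0.820370)(1 − 0.939977) = 0.999892
Series ([0.999892] and signal conditioner): 0.999892 × 0.900325 = 0.9002

0.9002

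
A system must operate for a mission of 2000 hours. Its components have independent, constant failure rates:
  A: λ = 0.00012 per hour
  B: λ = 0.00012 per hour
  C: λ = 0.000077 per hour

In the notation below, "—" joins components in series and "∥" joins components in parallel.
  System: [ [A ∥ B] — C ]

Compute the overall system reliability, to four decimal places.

0.8182

R(A) = exp(−0.00012 × 2000) = 0.786628
R(B) = exp(−0.00012 × 2000) = 0.786628
R(C) = exp(−0.000077 × 2000) = 0.857272
Parallel (A and B): 1 − (1 − 0.786628)(1 − 0.786628) = 0.954472
Series ([0.954472] and C): 0.954472 × 0.857272 = 0.8182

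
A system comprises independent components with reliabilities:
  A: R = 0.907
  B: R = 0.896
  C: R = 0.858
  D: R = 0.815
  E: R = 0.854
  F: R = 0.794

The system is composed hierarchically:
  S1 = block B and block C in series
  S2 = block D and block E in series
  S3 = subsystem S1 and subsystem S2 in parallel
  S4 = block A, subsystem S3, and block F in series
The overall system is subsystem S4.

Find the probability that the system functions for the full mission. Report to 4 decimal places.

0.6695

Series (B and C): 0.896000 × 0.858000 = 0.768768
Series (D and E): 0.815000 × 0.854000 = 0.696010
Parallel ([0.768768] and [0.696010]): 1 − (1 − 0.768768)(1 − 0.696010) = 0.929708
Series (A, [0.929708], and F): 0.907000 × 0.929708 × 0.794000 = 0.6695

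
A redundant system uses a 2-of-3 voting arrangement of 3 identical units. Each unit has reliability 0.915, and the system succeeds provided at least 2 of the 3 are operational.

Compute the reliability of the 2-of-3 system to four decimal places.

R = Σ_{i=2}^{3} C(3,i) p^i (1−p)^{3−i} with p = 0.915
C(3,2)·0.915^2·0.085^1 = 0.213492
C(3,3)·0.915^3·0.085^0 = 0.766061
Sum = 0.9796

0.9796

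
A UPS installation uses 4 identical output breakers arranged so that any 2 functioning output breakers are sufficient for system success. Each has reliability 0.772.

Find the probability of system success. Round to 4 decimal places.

0.9607

R = Σ_{i=2}^{4} C(4,i) p^i (1−p)^{4−i} with p = 0.772
C(4,2)·0.772^2·0.228^2 = 0.185890
C(4,3)·0.772^3·0.228^1 = 0.419611
C(4,4)·0.772^4·0.228^0 = 0.355197
Sum = 0.9607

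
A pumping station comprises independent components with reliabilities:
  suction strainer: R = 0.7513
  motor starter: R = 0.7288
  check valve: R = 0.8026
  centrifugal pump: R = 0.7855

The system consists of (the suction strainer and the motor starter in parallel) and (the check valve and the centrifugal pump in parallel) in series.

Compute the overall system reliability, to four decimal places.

0.8931

Parallel (suction strainer and motor starter): 1 − (1 − 0.751300)(1 − 0.728800) = 0.932553
Parallel (check valve and centrifugal pump): 1 − (1 − 0.802600)(1 − 0.785500) = 0.957658
Series ([0.932553] and [0.957658]): 0.932553 × 0.957658 = 0.8931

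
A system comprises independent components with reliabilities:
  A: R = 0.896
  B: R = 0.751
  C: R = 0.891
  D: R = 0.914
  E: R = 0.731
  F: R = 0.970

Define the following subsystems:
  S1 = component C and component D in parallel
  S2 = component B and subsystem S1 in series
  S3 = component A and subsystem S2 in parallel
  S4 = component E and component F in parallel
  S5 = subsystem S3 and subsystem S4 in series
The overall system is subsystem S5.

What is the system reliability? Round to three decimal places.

Parallel (C and D): 1 − (1 − 0.89100)(1 − 0.91400) = 0.99063
Series (B and [0.99063]): 0.75100 × 0.99063 = 0.74396
Parallel (A and [0.74396]): 1 − (1 − 0.89600)(1 − 0.74396) = 0.97337
Parallel (E and F): 1 − (1 − 0.73100)(1 − 0.97000) = 0.99193
Series ([0.97337] and [0.99193]): 0.97337 × 0.99193 = 0.966

0.966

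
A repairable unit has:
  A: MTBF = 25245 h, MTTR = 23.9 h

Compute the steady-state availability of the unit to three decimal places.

0.999

A(A) = MTBF/(MTBF+MTTR) = 25245/(25245+23.9) = 0.999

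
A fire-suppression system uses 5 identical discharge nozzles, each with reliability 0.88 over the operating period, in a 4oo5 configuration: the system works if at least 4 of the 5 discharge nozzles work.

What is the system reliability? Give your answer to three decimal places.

R = Σ_{i=4}^{5} C(5,i) p^i (1−p)^{5−i} with p = 0.88
C(5,4)·0.88^4·0.12^1 = 0.35982
C(5,5)·0.88^5·0.12^0 = 0.52773
Sum = 0.888

0.888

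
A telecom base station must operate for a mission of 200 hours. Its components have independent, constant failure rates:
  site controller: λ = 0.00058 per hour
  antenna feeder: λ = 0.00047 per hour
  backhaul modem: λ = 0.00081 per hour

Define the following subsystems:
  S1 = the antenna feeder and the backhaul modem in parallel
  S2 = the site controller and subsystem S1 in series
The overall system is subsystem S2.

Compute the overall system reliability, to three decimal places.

0.879

R(site controller) = exp(−0.00058 × 200) = 0.89048
R(antenna feeder) = exp(−0.00047 × 200) = 0.91028
R(backhaul modem) = exp(−0.00081 × 200) = 0.85044
Parallel (antenna feeder and backhaul modem): 1 − (1 − 0.91028)(1 − 0.85044) = 0.98658
Series (site controller and [0.98658]): 0.89048 × 0.98658 = 0.879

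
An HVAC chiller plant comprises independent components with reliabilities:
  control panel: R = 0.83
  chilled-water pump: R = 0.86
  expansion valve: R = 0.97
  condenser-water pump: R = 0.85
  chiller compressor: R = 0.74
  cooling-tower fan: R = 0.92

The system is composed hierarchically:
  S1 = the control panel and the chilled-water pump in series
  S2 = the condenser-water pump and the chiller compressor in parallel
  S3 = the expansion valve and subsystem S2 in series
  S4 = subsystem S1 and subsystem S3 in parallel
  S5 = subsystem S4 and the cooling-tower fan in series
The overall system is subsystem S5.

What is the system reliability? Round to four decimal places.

0.9021

Series (control panel and chilled-water pump): 0.830000 × 0.860000 = 0.713800
Parallel (condenser-water pump and chiller compressor): 1 − (1 − 0.850000)(1 − 0.740000) = 0.961000
Series (expansion valve and [0.961000]): 0.970000 × 0.961000 = 0.932170
Parallel ([0.713800] and [0.932170]): 1 − (1 − 0.713800)(1 − 0.932170) = 0.980587
Series ([0.980587] and cooling-tower fan): 0.980587 × 0.920000 = 0.9021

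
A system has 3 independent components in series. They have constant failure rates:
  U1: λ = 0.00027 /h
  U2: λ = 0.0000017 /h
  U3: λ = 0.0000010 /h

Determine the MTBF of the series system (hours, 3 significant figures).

3670

Series of exponential components: λ_sys = Σ λ_i
λ_sys = 0.00027 + 0.0000017 + 0.0000010 = 2.7270e-04 /h
MTBF = 1 / λ_sys = 3670 h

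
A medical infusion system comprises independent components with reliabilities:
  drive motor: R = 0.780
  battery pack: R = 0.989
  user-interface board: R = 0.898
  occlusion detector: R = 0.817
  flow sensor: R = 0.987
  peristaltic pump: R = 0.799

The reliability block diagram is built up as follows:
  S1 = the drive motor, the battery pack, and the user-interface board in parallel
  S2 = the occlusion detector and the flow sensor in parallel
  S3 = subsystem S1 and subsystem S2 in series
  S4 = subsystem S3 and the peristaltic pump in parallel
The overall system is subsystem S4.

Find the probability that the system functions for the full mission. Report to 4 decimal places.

Parallel (drive motor, battery pack, and user-interface board): 1 − (1 − 0.780000)(1 − 0.989000)(1 − 0.898000) = 0.999753
Parallel (occlusion detector and flow sensor): 1 − (1 − 0.817000)(1 − 0.987000) = 0.997621
Series ([0.999753] and [0.997621]): 0.999753 × 0.997621 = 0.997375
Parallel ([0.997375] and peristaltic pump): 1 − (1 − 0.997375)(1 − 0.799000) = 0.9995

0.9995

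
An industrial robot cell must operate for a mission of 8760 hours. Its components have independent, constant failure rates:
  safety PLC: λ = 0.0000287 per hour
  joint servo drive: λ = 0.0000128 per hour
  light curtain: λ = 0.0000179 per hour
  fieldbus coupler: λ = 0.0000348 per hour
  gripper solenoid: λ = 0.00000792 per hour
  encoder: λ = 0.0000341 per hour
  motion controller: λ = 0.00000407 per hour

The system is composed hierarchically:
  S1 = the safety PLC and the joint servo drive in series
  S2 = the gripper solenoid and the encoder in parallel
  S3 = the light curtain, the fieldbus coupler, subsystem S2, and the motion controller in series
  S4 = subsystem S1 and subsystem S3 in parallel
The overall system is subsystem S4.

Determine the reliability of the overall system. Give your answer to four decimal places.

R(safety PLC) = exp(−0.0000287 × 8760) = 0.777702
R(joint servo drive) = exp(−0.0000128 × 8760) = 0.893930
R(light curtain) = exp(−0.0000179 × 8760) = 0.854872
R(fieldbus coupler) = exp(−0.0000348 × 8760) = 0.737235
R(gripper solenoid) = exp(−0.00000792 × 8760) = 0.932973
R(encoder) = exp(−0.0000341 × 8760) = 0.741770
R(motion controller) = exp(−0.00000407 × 8760) = 0.964975
Series (safety PLC and joint servo drive): 0.777702 × 0.893930 = 0.695211
Parallel (gripper solenoid and encoder): 1 − (1 − 0.932973)(1 − 0.741770) = 0.982692
Series (light curtain, fieldbus coupler, [0.982692], and motion controller): 0.854872 × 0.737235 × 0.982692 × 0.964975 = 0.597641
Parallel ([0.695211] and [0.597641]): 1 − (1 − 0.695211)(1 − 0.597641) = 0.8774

0.8774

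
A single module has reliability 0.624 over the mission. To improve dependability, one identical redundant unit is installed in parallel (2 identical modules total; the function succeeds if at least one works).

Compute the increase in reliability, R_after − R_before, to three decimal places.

0.235

R_before = 0.624
R_after = 1 − (1 − 0.624)^2 = 0.859
ΔR = 0.859 − 0.624 = 0.235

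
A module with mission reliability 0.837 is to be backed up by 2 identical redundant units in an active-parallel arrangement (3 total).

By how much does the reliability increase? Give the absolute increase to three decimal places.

0.159

R_before = 0.837
R_after = 1 − (1 − 0.837)^3 = 0.996
ΔR = 0.996 − 0.837 = 0.159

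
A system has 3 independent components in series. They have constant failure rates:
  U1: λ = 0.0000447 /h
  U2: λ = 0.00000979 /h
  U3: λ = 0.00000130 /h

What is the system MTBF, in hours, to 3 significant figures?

Series of exponential components: λ_sys = Σ λ_i
λ_sys = 0.0000447 + 0.00000979 + 0.00000130 = 5.5790e-05 /h
MTBF = 1 / λ_sys = 17900 h

17900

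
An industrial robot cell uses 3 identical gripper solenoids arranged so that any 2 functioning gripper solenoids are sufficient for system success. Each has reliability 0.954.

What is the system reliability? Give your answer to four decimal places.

0.9938

R = Σ_{i=2}^{3} C(3,i) p^i (1−p)^{3−i} with p = 0.954
C(3,2)·0.954^2·0.046^1 = 0.125596
C(3,3)·0.954^3·0.046^0 = 0.868251
Sum = 0.9938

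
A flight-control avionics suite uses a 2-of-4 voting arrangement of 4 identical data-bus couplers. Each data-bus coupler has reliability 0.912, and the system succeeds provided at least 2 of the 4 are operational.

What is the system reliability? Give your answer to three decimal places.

0.997

R = Σ_{i=2}^{4} C(4,i) p^i (1−p)^{4−i} with p = 0.912
C(4,2)·0.912^2·0.088^2 = 0.03865
C(4,3)·0.912^3·0.088^1 = 0.26701
C(4,4)·0.912^4·0.088^0 = 0.69180
Sum = 0.997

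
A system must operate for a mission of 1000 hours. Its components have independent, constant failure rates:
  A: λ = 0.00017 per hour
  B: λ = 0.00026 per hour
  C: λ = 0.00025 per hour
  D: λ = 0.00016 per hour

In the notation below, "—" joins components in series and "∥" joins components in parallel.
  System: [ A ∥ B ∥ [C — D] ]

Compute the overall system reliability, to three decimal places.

0.988

R(A) = exp(−0.00017 × 1000) = 0.84366
R(B) = exp(−0.00026 × 1000) = 0.77105
R(C) = exp(−0.00025 × 1000) = 0.77880
R(D) = exp(−0.00016 × 1000) = 0.85214
Series (C and D): 0.77880 × 0.85214 = 0.66365
Parallel (A, B, and [0.66365]): 1 − (1 − 0.84366)(1 − 0.77105)(1 − 0.66365) = 0.988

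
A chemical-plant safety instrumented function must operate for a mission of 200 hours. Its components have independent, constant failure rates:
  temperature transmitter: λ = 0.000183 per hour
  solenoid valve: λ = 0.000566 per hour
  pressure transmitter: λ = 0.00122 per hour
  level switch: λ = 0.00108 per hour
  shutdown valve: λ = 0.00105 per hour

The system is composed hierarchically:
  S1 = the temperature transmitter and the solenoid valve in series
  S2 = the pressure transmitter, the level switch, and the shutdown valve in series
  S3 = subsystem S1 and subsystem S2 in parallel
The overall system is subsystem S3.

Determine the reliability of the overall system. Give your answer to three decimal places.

0.932

R(temperature transmitter) = exp(−0.000183 × 200) = 0.96406
R(solenoid valve) = exp(−0.000566 × 200) = 0.89297
R(pressure transmitter) = exp(−0.00122 × 200) = 0.78349
R(level switch) = exp(−0.00108 × 200) = 0.80574
R(shutdown valve) = exp(−0.00105 × 200) = 0.81058
Series (temperature transmitter and solenoid valve): 0.96406 × 0.89297 = 0.86088
Series (pressure transmitter, level switch, and shutdown valve): 0.78349 × 0.80574 × 0.81058 = 0.51171
Parallel ([0.86088] and [0.51171]): 1 − (1 − 0.86088)(1 − 0.51171) = 0.932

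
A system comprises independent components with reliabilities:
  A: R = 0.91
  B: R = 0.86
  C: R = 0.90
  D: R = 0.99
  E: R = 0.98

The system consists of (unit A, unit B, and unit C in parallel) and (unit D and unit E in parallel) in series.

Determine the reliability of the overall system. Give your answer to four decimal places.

Parallel (A, B, and C): 1 − (1 − 0.910000)(1 − 0.860000)(1 − 0.900000) = 0.998740
Parallel (D and E): 1 − (1 − 0.990000)(1 − 0.980000) = 0.999800
Series ([0.998740] and [0.999800]): 0.998740 × 0.999800 = 0.9985

0.9985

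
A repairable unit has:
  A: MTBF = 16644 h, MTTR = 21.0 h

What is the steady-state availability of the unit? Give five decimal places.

0.99874

A(A) = MTBF/(MTBF+MTTR) = 16644/(16644+21.0) = 0.99874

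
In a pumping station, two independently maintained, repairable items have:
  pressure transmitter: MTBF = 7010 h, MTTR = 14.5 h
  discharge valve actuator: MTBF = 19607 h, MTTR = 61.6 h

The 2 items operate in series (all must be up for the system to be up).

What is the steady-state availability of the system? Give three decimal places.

0.995

A(pressure transmitter) = MTBF/(MTBF+MTTR) = 7010/(7010+14.5) = 0.997936
A(discharge valve actuator) = MTBF/(MTBF+MTTR) = 19607/(19607+61.6) = 0.996868
Series availability: 0.997936 × 0.996868 = 0.995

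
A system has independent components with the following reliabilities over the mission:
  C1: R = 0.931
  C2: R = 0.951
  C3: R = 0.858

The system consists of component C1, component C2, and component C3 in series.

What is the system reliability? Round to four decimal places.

0.7597

Series (C1, C2, and C3): 0.931000 × 0.951000 × 0.858000 = 0.7597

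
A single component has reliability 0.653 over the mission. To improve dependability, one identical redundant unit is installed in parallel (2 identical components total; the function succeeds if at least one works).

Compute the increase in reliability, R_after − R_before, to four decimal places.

R_before = 0.653
R_after = 1 − (1 − 0.653)^2 = 0.8796
ΔR = 0.8796 − 0.653 = 0.2266

0.2266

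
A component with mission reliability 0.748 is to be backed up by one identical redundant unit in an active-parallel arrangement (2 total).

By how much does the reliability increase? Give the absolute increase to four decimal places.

0.1885

R_before = 0.748
R_after = 1 − (1 − 0.748)^2 = 0.9365
ΔR = 0.9365 − 0.748 = 0.1885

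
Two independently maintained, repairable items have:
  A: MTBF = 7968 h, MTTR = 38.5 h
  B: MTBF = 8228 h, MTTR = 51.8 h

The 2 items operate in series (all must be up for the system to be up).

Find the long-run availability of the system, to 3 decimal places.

A(A) = MTBF/(MTBF+MTTR) = 7968/(7968+38.5) = 0.995191
A(B) = MTBF/(MTBF+MTTR) = 8228/(8228+51.8) = 0.993744
Series availability: 0.995191 × 0.993744 = 0.989

0.989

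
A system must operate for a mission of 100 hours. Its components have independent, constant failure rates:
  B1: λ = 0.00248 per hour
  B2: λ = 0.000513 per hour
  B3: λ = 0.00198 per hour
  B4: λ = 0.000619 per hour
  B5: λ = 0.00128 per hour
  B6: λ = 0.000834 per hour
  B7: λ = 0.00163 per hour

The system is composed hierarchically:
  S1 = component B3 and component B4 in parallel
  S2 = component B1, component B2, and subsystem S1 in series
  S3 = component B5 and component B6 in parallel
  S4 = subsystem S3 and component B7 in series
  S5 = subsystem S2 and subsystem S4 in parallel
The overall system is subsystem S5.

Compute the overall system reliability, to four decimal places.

R(B1) = exp(−0.00248 × 100) = 0.780360
R(B2) = exp(−0.000513 × 100) = 0.949994
R(B3) = exp(−0.00198 × 100) = 0.820370
R(B4) = exp(−0.000619 × 100) = 0.939977
R(B5) = exp(−0.00128 × 100) = 0.879853
R(B6) = exp(−0.000834 × 100) = 0.919983
R(B7) = exp(−0.00163 × 100) = 0.849591
Parallel (B3 and B4): 1 − (1 − 0.820370)(1 − 0.939977) = 0.989218
Series (B1, B2, and [0.989218]): 0.780360 × 0.949994 × 0.989218 = 0.733344
Parallel (B5 and B6): 1 − (1 − 0.879853)(1 − 0.919983) = 0.990386
Series ([0.990386] and B7): 0.990386 × 0.849591 = 0.841423
Parallel ([0.733344] and [0.841423]): 1 − (1 − 0.733344)(1 − 0.841423) = 0.9577

0.9577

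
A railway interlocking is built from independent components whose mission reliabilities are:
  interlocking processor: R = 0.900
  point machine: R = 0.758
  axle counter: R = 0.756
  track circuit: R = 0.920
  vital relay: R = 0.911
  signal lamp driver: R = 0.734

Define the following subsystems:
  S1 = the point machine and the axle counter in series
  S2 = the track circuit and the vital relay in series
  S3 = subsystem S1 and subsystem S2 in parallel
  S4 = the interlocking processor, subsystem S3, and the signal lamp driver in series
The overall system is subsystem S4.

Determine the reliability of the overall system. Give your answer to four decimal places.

0.6149

Series (point machine and axle counter): 0.758000 × 0.756000 = 0.573048
Series (track circuit and vital relay): 0.920000 × 0.911000 = 0.838120
Parallel ([0.573048] and [0.838120]): 1 − (1 − 0.573048)(1 − 0.838120) = 0.930885
Series (interlocking processor, [0.930885], and signal lamp driver): 0.900000 × 0.930885 × 0.734000 = 0.6149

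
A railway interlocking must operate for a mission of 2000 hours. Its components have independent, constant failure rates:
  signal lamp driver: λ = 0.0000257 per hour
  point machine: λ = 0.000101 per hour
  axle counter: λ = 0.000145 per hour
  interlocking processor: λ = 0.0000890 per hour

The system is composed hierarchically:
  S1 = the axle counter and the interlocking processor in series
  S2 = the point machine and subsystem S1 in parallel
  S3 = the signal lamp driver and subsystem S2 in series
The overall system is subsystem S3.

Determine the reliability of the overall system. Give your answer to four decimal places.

R(signal lamp driver) = exp(−0.0000257 × 2000) = 0.949899
R(point machine) = exp(−0.000101 × 2000) = 0.817095
R(axle counter) = exp(−0.000145 × 2000) = 0.748264
R(interlocking processor) = exp(−0.0000890 × 2000) = 0.836942
Series (axle counter and interlocking processor): 0.748264 × 0.836942 = 0.626254
Parallel (point machine and [0.626254]): 1 − (1 − 0.817095)(1 − 0.626254) = 0.931640
Series (signal lamp driver and [0.931640]): 0.949899 × 0.931640 = 0.8850

0.8850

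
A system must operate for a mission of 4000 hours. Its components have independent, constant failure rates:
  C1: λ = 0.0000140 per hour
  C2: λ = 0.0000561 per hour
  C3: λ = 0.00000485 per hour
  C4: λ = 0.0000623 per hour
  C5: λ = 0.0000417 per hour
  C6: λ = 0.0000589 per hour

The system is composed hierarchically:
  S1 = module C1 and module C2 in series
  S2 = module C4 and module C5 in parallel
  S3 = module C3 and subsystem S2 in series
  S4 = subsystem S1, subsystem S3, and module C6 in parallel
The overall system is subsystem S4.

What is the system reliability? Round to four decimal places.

R(C1) = exp(−0.0000140 × 4000) = 0.945539
R(C2) = exp(−0.0000561 × 4000) = 0.798995
R(C3) = exp(−0.00000485 × 4000) = 0.980787
R(C4) = exp(−0.0000623 × 4000) = 0.779424
R(C5) = exp(−0.0000417 × 4000) = 0.846369
R(C6) = exp(−0.0000589 × 4000) = 0.790097
Series (C1 and C2): 0.945539 × 0.798995 = 0.755481
Parallel (C4 and C5): 1 − (1 − 0.779424)(1 − 0.846369) = 0.966113
Series (C3 and [0.966113]): 0.980787 × 0.966113 = 0.947551
Parallel ([0.755481], [0.947551], and C6): 1 − (1 − 0.755481)(1 − 0.947551)(1 − 0.790097) = 0.9973

0.9973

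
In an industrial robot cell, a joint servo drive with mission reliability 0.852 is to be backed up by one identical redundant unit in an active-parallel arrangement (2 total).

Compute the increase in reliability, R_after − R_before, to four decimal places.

R_before = 0.852
R_after = 1 − (1 − 0.852)^2 = 0.9781
ΔR = 0.9781 − 0.852 = 0.1261

0.1261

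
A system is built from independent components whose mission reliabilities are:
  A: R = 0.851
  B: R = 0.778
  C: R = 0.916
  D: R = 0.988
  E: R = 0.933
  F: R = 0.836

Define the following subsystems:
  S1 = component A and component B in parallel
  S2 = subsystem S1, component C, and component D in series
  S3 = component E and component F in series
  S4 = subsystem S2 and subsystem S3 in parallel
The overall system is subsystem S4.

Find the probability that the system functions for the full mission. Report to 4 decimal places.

0.9725

Parallel (A and B): 1 − (1 − 0.851000)(1 − 0.778000) = 0.966922
Series ([0.966922], C, and D): 0.966922 × 0.916000 × 0.988000 = 0.875072
Series (E and F): 0.933000 × 0.836000 = 0.779988
Parallel ([0.875072] and [0.779988]): 1 − (1 − 0.875072)(1 − 0.779988) = 0.9725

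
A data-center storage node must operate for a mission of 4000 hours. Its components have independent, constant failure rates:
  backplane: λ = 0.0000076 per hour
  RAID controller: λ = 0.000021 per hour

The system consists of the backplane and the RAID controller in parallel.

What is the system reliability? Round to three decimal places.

0.998

R(backplane) = exp(−0.0000076 × 4000) = 0.97006
R(RAID controller) = exp(−0.000021 × 4000) = 0.91943
Parallel (backplane and RAID controller): 1 − (1 − 0.97006)(1 − 0.91943) = 0.998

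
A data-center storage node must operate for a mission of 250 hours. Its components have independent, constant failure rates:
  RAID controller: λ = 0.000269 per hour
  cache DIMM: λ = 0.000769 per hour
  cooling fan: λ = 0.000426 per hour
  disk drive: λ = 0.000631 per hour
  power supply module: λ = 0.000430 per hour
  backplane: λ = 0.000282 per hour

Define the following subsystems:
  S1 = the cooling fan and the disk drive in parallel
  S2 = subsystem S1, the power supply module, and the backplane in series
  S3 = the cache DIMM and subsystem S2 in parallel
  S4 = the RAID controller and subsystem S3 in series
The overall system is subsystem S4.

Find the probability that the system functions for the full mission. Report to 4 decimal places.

R(RAID controller) = exp(−0.000269 × 250) = 0.934961
R(cache DIMM) = exp(−0.000769 × 250) = 0.825101
R(cooling fan) = exp(−0.000426 × 250) = 0.898975
R(disk drive) = exp(−0.000631 × 250) = 0.854063
R(power supply module) = exp(−0.000430 × 250) = 0.898077
R(backplane) = exp(−0.000282 × 250) = 0.931928
Parallel (cooling fan and disk drive): 1 − (1 − 0.898975)(1 − 0.854063) = 0.985257
Series ([0.985257], power supply module, and backplane): 0.985257 × 0.898077 × 0.931928 = 0.824604
Parallel (cache DIMM and [0.824604]): 1 − (1 − 0.825101)(1 − 0.824604) = 0.969323
Series (RAID controller and [0.969323]): 0.934961 × 0.969323 = 0.9063

0.9063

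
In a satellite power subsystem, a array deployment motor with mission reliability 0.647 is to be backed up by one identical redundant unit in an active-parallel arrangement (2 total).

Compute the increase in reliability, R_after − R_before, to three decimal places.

R_before = 0.647
R_after = 1 − (1 − 0.647)^2 = 0.875
ΔR = 0.875 − 0.647 = 0.228

0.228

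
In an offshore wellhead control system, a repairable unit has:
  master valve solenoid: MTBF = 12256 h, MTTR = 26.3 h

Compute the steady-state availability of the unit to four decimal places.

A(master valve solenoid) = MTBF/(MTBF+MTTR) = 12256/(12256+26.3) = 0.9979

0.9979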